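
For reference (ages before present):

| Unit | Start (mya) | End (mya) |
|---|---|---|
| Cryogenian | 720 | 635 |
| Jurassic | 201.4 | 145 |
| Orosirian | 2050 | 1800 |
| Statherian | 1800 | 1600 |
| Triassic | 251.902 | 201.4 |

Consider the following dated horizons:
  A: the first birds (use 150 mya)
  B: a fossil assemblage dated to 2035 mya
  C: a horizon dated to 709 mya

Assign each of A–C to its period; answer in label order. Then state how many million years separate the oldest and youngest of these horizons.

A — Jurassic; B — Orosirian; C — Cryogenian; span 1885 million years

A: 150 Ma lies in 201.4–145 Ma, so Jurassic.
B: 2035 Ma lies in 2050–1800 Ma, so Orosirian.
C: 709 Ma lies in 720–635 Ma, so Cryogenian.
Oldest = 2035 Ma, youngest = 150 Ma → span 1885 Myr.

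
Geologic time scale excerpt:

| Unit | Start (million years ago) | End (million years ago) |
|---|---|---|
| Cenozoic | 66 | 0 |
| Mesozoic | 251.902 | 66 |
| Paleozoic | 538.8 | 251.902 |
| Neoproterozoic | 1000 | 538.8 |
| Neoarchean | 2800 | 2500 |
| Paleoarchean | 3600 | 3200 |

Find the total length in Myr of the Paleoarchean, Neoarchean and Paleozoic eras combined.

986.898 million years

Each duration: Paleoarchean = 400; Neoarchean = 300; Paleozoic = 286.898.
Sum: 400 + 300 + 286.898 = 986.898 Myr.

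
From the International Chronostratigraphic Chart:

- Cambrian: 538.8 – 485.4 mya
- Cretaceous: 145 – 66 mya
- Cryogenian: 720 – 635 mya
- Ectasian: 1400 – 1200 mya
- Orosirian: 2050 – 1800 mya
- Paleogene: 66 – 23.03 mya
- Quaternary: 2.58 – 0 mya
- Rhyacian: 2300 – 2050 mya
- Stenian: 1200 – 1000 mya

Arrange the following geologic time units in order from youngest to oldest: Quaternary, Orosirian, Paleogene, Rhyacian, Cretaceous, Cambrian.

Read off each span (Ma): Quaternary 2.58–0; Orosirian 2050–1800; Paleogene 66–23.03; Rhyacian 2300–2050; Cretaceous 145–66; Cambrian 538.8–485.4.
Larger Ma is older, so oldest→youngest is Rhyacian, Orosirian, Cambrian, Cretaceous, Paleogene, Quaternary; reverse it for youngest→oldest.

Quaternary, Paleogene, Cretaceous, Cambrian, Orosirian, Rhyacian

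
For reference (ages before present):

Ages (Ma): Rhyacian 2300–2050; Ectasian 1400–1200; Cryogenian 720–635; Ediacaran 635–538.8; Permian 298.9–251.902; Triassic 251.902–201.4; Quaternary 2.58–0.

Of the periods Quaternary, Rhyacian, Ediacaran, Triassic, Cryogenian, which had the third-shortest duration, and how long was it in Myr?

Cryogenian, 85 million years

Start − end for each: Quaternary 2.58 − 0 = 2.58; Rhyacian 2300 − 2050 = 250; Ediacaran 635 − 538.8 = 96.2; Triassic 251.902 − 201.4 = 50.502; Cryogenian 720 − 635 = 85.
Ranking these from shortest: Quaternary < Triassic < Cryogenian < Ediacaran < Rhyacian.
Position 3 in that ranking is Cryogenian, which lasted 85 Myr.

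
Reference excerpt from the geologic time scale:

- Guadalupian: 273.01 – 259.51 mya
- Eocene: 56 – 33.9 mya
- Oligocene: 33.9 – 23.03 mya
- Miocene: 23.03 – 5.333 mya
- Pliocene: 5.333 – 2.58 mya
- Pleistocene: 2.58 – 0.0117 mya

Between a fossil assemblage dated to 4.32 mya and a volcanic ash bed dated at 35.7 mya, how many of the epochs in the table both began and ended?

2

The older date is 35.7 Ma and the younger is 4.32 Ma.
Epochs with start < 35.7 and end > 4.32 Ma: Oligocene (33.9–23.03), Miocene (23.03–5.333).
That is 2 complete epochs.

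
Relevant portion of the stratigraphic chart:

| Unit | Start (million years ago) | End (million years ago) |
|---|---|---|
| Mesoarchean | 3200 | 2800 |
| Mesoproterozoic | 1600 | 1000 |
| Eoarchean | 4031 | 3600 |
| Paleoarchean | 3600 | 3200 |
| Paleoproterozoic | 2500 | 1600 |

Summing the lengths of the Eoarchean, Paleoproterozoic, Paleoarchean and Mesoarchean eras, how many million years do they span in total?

Each duration: Eoarchean = 431; Paleoproterozoic = 900; Paleoarchean = 400; Mesoarchean = 400.
Sum: 431 + 900 + 400 + 400 = 2131 Myr.

2131 million years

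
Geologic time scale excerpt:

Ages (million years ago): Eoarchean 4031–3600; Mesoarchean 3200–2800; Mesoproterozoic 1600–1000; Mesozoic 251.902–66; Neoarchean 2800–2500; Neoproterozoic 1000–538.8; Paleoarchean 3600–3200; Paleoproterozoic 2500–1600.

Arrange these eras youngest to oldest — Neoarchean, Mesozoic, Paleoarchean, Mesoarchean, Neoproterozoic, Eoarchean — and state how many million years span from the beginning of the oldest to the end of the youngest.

Mesozoic → Neoproterozoic → Neoarchean → Mesoarchean → Paleoarchean → Eoarchean; total span 3965 Myr

From the excerpt: Neoarchean 2800–2500; Mesozoic 251.902–66; Paleoarchean 3600–3200; Mesoarchean 3200–2800; Neoproterozoic 1000–538.8; Eoarchean 4031–3600 (Ma).
Larger Ma is earlier, so the oldest is Eoarchean and the youngest is Mesozoic; youngest to oldest: Mesozoic, Neoproterozoic, Neoarchean, Mesoarchean, Paleoarchean, Eoarchean.
Oldest start 4031 minus youngest end 66 gives 3965 Myr overall.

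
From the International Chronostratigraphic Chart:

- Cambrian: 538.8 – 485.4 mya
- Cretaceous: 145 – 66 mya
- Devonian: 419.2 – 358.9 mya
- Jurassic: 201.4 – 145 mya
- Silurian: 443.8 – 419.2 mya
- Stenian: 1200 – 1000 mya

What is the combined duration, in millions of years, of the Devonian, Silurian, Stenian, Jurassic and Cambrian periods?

394.7 million years

Each duration: Devonian = 60.3; Silurian = 24.6; Stenian = 200; Jurassic = 56.4; Cambrian = 53.4.
Sum: 60.3 + 24.6 + 200 + 56.4 + 53.4 = 394.7 Myr.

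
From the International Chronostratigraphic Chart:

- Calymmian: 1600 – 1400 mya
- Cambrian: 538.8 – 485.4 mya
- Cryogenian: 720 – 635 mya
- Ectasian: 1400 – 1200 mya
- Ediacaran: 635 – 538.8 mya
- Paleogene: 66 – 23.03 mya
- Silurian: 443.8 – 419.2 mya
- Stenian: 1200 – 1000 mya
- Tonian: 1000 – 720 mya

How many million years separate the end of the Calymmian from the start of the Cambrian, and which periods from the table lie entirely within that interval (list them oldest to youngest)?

861.2 million years; Ectasian, Stenian, Tonian, Cryogenian, Ediacaran

The Calymmian closes at 1400 Ma and the Cambrian opens at 538.8 Ma, so the interval is 1400 − 538.8 = 861.2 Myr.
A period fits inside if it starts at or after 1400 Ma and ends at or before 538.8 Ma; oldest first that gives Ectasian, Stenian, Tonian, Cryogenian, Ediacaran.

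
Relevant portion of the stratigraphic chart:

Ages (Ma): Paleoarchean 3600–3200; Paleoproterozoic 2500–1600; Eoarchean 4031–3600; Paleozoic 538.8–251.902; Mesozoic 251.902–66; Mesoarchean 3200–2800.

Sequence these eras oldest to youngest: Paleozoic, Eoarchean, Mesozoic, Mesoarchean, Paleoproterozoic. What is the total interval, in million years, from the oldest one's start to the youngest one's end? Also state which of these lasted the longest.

Start ages (Ma): Eoarchean 4031, Mesoarchean 3200, Paleoproterozoic 2500, Paleozoic 538.8, Mesozoic 251.902.
Ordered oldest to youngest: Eoarchean, Mesoarchean, Paleoproterozoic, Paleozoic, Mesozoic.
Span = 4031 − 66 = 3965 Myr.
Durations: Eoarchean 431, Paleozoic 286.898, Mesozoic 185.902, Mesoarchean 400, Paleoproterozoic 900 → longest is Paleoproterozoic (900 Myr).

Eoarchean, Mesoarchean, Paleoproterozoic, Paleozoic, Mesozoic; total span 3965 Myr; longest is Paleoproterozoic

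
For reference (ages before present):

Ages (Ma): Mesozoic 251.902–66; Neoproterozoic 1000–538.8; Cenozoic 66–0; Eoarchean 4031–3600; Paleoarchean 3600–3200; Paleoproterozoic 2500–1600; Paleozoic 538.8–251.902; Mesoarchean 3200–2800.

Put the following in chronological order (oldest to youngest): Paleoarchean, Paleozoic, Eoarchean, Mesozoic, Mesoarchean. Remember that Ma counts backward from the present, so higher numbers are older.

Eoarchean, then Paleoarchean, then Mesoarchean, then Paleozoic, then Mesozoic

Read off each span (Ma): Paleoarchean 3600–3200; Paleozoic 538.8–251.902; Eoarchean 4031–3600; Mesozoic 251.902–66; Mesoarchean 3200–2800.
Larger Ma is older, so oldest→youngest is Eoarchean, Paleoarchean, Mesoarchean, Paleozoic, Mesozoic.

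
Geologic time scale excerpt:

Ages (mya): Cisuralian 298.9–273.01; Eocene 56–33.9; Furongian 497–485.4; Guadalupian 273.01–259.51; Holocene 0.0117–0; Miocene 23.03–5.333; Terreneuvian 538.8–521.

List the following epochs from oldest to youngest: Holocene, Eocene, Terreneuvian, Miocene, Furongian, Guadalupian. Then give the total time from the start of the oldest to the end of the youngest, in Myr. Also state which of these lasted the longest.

Terreneuvian → Furongian → Guadalupian → Eocene → Miocene → Holocene; total span 538.8 Myr; longest is Eocene

Start ages (Ma): Terreneuvian 538.8, Furongian 497, Guadalupian 273.01, Eocene 56, Miocene 23.03, Holocene 0.0117.
Ordered oldest to youngest: Terreneuvian, Furongian, Guadalupian, Eocene, Miocene, Holocene.
Span = 538.8 − 0 = 538.8 Myr.
Durations: Terreneuvian 17.8, Eocene 22.1, Guadalupian 13.5, Holocene 0.0117, Furongian 11.6, Miocene 17.697 → longest is Eocene (22.1 Myr).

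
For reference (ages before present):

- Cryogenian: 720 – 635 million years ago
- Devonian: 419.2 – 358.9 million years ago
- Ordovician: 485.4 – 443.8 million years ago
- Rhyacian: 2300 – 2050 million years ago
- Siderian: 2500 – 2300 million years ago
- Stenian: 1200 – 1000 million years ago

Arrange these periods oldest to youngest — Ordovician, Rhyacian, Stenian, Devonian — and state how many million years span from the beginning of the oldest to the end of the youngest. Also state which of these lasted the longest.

Start ages (Ma): Rhyacian 2300, Stenian 1200, Ordovician 485.4, Devonian 419.2.
Ordered oldest to youngest: Rhyacian, Stenian, Ordovician, Devonian.
Span = 2300 − 358.9 = 1941.1 Myr.
Durations: Stenian 200, Rhyacian 250, Devonian 60.3, Ordovician 41.6 → longest is Rhyacian (250 Myr).

Rhyacian → Stenian → Ordovician → Devonian; total span 1941.1 Myr; longest is Rhyacian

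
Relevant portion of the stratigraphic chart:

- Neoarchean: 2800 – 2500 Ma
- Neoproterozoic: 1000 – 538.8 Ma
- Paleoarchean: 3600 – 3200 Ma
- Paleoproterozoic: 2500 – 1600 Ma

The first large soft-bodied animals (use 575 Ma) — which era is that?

575 Ma lies between 1000 and 538.8 Ma, so it falls in the Neoproterozoic.

Neoproterozoic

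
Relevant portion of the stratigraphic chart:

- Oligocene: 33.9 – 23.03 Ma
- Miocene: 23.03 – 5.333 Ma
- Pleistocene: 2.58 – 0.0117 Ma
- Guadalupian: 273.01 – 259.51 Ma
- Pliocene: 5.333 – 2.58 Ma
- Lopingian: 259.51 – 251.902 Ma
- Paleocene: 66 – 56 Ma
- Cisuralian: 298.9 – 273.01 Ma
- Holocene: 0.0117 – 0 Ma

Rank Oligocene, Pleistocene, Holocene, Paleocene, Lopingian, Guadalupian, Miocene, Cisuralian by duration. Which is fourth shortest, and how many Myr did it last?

Start − end for each: Oligocene 33.9 − 23.03 = 10.87; Pleistocene 2.58 − 0.0117 = 2.5683; Holocene 0.0117 − 0 = 0.0117; Paleocene 66 − 56 = 10; Lopingian 259.51 − 251.902 = 7.608; Guadalupian 273.01 − 259.51 = 13.5; Miocene 23.03 − 5.333 = 17.697; Cisuralian 298.9 − 273.01 = 25.89.
Ranking these from shortest: Holocene < Pleistocene < Lopingian < Paleocene < Oligocene < Guadalupian < Miocene < Cisuralian.
Position 4 in that ranking is Paleocene, which lasted 10 Myr.

Paleocene, 10 million years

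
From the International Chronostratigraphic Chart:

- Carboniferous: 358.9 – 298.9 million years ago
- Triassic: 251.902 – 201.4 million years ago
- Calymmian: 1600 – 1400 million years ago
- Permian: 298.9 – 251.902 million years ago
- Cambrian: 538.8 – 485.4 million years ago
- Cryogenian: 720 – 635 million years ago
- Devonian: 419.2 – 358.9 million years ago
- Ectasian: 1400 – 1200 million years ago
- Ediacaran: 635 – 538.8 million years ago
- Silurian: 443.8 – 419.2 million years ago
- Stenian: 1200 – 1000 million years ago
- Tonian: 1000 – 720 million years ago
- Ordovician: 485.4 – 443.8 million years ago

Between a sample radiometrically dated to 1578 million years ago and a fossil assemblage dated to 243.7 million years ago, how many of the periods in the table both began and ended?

11

1578 Ma sits inside the Calymmian (1600–1400) and 243.7 Ma inside the Triassic (251.902–201.4); neither of those is wholly between the two dates.
The listed periods lying completely between them are Ectasian, Stenian, Tonian, Cryogenian, Ediacaran, Cambrian, Ordovician, Silurian, Devonian, Carboniferous, Permian — 11 in all.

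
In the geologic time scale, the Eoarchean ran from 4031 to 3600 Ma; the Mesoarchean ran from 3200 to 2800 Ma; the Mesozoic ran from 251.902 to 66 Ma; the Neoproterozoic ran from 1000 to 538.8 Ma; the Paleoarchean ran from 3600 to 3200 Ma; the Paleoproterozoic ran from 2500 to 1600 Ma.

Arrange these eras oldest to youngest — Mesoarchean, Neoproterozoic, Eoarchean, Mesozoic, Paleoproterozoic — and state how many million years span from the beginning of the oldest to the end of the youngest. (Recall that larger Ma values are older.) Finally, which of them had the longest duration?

Start ages (Ma): Eoarchean 4031, Mesoarchean 3200, Paleoproterozoic 2500, Neoproterozoic 1000, Mesozoic 251.902.
Ordered oldest to youngest: Eoarchean, Mesoarchean, Paleoproterozoic, Neoproterozoic, Mesozoic.
Span = 4031 − 66 = 3965 Myr.
Durations: Mesoarchean 400, Mesozoic 185.902, Paleoproterozoic 900, Eoarchean 431, Neoproterozoic 461.2 → longest is Paleoproterozoic (900 Myr).

Eoarchean → Mesoarchean → Paleoproterozoic → Neoproterozoic → Mesozoic; total span 3965 Myr; longest is Paleoproterozoic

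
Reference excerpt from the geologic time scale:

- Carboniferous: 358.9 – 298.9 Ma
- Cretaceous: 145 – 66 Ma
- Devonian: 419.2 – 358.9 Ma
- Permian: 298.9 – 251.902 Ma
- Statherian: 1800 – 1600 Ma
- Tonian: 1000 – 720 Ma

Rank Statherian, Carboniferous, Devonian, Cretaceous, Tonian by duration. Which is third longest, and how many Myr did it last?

Cretaceous, 79 million years

Durations: Statherian 200; Carboniferous 60; Devonian 60.3; Cretaceous 79; Tonian 280 Myr.
Sorted longest-first: Tonian (280), Statherian (200), Cretaceous (79), Devonian (60.3), Carboniferous (60).
The third longest is Cretaceous at 79 Myr.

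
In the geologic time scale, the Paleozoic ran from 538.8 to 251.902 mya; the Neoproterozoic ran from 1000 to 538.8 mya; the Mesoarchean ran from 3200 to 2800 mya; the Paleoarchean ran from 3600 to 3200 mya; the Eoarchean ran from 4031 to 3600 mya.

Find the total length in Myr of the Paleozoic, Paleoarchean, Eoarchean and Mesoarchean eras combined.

Each duration: Paleozoic = 286.898; Paleoarchean = 400; Eoarchean = 431; Mesoarchean = 400.
Sum: 286.898 + 400 + 431 + 400 = 1517.898 Myr.

1517.898 million years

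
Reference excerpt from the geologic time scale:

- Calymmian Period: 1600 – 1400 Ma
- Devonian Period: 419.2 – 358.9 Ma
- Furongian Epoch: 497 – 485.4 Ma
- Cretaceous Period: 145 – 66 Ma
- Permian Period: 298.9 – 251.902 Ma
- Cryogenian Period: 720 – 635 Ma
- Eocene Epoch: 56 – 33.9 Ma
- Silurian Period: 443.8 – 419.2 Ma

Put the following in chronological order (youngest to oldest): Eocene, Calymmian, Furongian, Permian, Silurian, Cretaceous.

Read off each span (Ma): Eocene 56–33.9; Calymmian 1600–1400; Furongian 497–485.4; Permian 298.9–251.902; Silurian 443.8–419.2; Cretaceous 145–66.
Larger Ma is older, so oldest→youngest is Calymmian, Furongian, Silurian, Permian, Cretaceous, Eocene; reverse it for youngest→oldest.

Eocene, then Cretaceous, then Permian, then Silurian, then Furongian, then Calymmian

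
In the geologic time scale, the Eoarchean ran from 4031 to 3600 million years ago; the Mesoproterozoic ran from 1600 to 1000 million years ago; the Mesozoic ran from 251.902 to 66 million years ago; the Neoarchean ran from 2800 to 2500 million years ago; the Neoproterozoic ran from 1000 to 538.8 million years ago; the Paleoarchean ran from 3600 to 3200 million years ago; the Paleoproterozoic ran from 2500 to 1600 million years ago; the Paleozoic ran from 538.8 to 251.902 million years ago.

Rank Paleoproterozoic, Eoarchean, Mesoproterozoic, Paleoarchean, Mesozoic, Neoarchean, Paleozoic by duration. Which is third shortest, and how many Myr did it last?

Durations: Paleoproterozoic 900; Eoarchean 431; Mesoproterozoic 600; Paleoarchean 400; Mesozoic 185.902; Neoarchean 300; Paleozoic 286.898 Myr.
Sorted shortest-first: Mesozoic (185.902), Paleozoic (286.898), Neoarchean (300), Paleoarchean (400), Eoarchean (431), Mesoproterozoic (600), Paleoproterozoic (900).
The third shortest is Neoarchean at 300 Myr.

Neoarchean, 300 million years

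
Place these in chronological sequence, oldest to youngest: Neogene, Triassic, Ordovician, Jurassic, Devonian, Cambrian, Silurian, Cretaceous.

Cambrian, Ordovician, Silurian, Devonian, Triassic, Jurassic, Cretaceous, Neogene

Era membership (oldest first within each) — Paleozoic: Cambrian, Ordovician, Silurian, Devonian; Mesozoic: Triassic, Jurassic, Cretaceous; Cenozoic: Neogene. Paleozoic precedes Mesozoic, which precedes Cenozoic. Concatenating the groups in that era order gives oldest to youngest directly.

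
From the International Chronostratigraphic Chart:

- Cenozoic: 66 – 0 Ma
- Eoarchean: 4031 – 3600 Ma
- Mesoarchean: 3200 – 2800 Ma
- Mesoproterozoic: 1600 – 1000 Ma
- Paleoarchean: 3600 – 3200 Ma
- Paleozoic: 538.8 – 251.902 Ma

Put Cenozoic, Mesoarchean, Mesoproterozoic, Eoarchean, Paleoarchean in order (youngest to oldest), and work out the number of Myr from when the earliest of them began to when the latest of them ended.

From the excerpt: Cenozoic 66–0; Mesoarchean 3200–2800; Mesoproterozoic 1600–1000; Eoarchean 4031–3600; Paleoarchean 3600–3200 (Ma).
Larger Ma is earlier, so the oldest is Eoarchean and the youngest is Cenozoic; youngest to oldest: Cenozoic, Mesoproterozoic, Mesoarchean, Paleoarchean, Eoarchean.
Oldest start 4031 minus youngest end 0 gives 4031 Myr overall.

Cenozoic, Mesoproterozoic, Mesoarchean, Paleoarchean, Eoarchean; total span 4031 Myr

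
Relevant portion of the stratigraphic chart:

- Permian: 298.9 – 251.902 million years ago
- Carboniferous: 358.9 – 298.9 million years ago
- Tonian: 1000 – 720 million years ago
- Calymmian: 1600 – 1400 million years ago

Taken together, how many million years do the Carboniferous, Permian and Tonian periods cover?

Each duration: Carboniferous = 60; Permian = 46.998; Tonian = 280.
Sum: 60 + 46.998 + 280 = 386.998 Myr.

386.998 million years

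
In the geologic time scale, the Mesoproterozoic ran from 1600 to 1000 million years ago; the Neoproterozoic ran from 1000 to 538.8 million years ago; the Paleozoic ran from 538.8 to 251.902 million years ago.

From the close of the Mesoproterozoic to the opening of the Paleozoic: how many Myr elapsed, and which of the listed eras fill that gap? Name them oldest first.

461.2 million years; Neoproterozoic

End of Mesoproterozoic = 1000 Ma; start of Paleozoic = 538.8 Ma.
Gap = 1000 − 538.8 = 461.2 Myr.
Eras wholly inside 1000–538.8 Ma: Neoproterozoic (1000–538.8).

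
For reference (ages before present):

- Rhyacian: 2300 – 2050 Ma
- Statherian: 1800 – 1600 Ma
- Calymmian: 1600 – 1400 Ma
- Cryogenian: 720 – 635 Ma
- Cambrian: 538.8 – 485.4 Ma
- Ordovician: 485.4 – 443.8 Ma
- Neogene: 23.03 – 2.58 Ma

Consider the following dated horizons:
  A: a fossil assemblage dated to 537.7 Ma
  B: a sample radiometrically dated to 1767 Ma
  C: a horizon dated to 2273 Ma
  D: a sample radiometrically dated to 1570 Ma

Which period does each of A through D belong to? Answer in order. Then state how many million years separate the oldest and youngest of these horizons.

A — Cambrian; B — Statherian; C — Rhyacian; D — Calymmian; span 1735.3 million years

A: 537.7 Ma lies in 538.8–485.4 Ma, so Cambrian.
B: 1767 Ma lies in 1800–1600 Ma, so Statherian.
C: 2273 Ma lies in 2300–2050 Ma, so Rhyacian.
D: 1570 Ma lies in 1600–1400 Ma, so Calymmian.
Oldest = 2273 Ma, youngest = 537.7 Ma → span 1735.3 Myr.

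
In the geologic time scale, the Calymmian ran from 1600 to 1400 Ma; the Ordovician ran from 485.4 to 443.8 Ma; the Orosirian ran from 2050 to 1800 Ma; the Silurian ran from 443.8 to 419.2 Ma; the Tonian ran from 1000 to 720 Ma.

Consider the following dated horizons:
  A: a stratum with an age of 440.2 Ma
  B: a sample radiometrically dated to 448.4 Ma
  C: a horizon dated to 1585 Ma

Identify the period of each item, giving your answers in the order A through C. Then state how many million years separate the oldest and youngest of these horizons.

A — Silurian; B — Ordovician; C — Calymmian; span 1144.8 million years

A: 440.2 Ma lies in 443.8–419.2 Ma, so Silurian.
B: 448.4 Ma lies in 485.4–443.8 Ma, so Ordovician.
C: 1585 Ma lies in 1600–1400 Ma, so Calymmian.
Oldest = 1585 Ma, youngest = 440.2 Ma → span 1144.8 Myr.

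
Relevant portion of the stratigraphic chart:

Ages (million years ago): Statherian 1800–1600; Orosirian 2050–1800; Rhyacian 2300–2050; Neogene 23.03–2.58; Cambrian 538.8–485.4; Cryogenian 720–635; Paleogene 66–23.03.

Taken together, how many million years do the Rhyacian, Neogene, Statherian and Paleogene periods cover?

513.42 million years

Each duration: Rhyacian = 250; Neogene = 20.45; Statherian = 200; Paleogene = 42.97.
Sum: 250 + 20.45 + 200 + 42.97 = 513.42 Myr.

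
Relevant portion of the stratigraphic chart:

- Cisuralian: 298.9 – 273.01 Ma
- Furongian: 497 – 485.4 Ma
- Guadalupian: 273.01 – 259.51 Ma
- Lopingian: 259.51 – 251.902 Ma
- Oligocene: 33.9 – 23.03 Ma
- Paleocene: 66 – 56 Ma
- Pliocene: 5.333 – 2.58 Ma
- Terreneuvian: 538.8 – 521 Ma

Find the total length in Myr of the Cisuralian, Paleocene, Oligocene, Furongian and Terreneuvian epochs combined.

Each duration: Cisuralian = 25.89; Paleocene = 10; Oligocene = 10.87; Furongian = 11.6; Terreneuvian = 17.8.
Sum: 25.89 + 10 + 10.87 + 11.6 + 17.8 = 76.16 Myr.

76.16 million years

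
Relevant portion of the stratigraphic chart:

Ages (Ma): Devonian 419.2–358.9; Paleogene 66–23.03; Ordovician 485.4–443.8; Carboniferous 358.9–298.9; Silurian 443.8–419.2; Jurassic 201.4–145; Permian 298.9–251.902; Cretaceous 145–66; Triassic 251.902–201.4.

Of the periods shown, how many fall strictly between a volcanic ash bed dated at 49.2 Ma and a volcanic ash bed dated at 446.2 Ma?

The older date is 446.2 Ma and the younger is 49.2 Ma.
Periods with start < 446.2 and end > 49.2 Ma: Silurian (443.8–419.2), Devonian (419.2–358.9), Carboniferous (358.9–298.9), Permian (298.9–251.902), Triassic (251.902–201.4), Jurassic (201.4–145), Cretaceous (145–66).
That is 7 complete periods.

7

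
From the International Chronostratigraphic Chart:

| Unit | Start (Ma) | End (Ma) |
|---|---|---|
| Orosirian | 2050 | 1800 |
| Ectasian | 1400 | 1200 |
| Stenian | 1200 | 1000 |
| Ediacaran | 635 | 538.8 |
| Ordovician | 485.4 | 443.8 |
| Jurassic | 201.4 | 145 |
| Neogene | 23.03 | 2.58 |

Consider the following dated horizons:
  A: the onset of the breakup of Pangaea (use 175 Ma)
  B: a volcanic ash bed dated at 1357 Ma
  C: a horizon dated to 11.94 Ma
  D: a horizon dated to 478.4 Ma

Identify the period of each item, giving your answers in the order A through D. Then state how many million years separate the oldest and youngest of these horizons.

Match each age against the start–end ranges in the excerpt: A = 175 Ma → Jurassic (201.4–145); B = 1357 Ma → Ectasian (1400–1200); C = 11.94 Ma → Neogene (23.03–2.58); D = 478.4 Ma → Ordovician (485.4–443.8).
The largest age is 1357 Ma and the smallest is 11.94 Ma; their difference is 1345.06 Myr.

A — Jurassic; B — Ectasian; C — Neogene; D — Ordovician; span 1345.06 million years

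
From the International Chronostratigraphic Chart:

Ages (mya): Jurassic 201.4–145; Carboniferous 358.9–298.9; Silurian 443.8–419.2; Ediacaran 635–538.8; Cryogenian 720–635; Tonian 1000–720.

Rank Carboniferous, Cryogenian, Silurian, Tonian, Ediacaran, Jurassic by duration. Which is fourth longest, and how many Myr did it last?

Durations: Carboniferous 60; Cryogenian 85; Silurian 24.6; Tonian 280; Ediacaran 96.2; Jurassic 56.4 Myr.
Sorted longest-first: Tonian (280), Ediacaran (96.2), Cryogenian (85), Carboniferous (60), Jurassic (56.4), Silurian (24.6).
The fourth longest is Carboniferous at 60 Myr.

Carboniferous, 60 million years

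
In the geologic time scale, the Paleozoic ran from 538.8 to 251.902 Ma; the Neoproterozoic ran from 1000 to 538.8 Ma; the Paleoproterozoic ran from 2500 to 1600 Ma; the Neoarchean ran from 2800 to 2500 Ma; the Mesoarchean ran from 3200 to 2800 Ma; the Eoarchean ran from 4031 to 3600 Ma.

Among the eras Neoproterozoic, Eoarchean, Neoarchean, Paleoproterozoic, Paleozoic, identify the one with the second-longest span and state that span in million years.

Neoproterozoic, 461.2 million years

Durations: Neoproterozoic 461.2; Eoarchean 431; Neoarchean 300; Paleoproterozoic 900; Paleozoic 286.898 Myr.
Sorted longest-first: Paleoproterozoic (900), Neoproterozoic (461.2), Eoarchean (431), Neoarchean (300), Paleozoic (286.898).
The second longest is Neoproterozoic at 461.2 Myr.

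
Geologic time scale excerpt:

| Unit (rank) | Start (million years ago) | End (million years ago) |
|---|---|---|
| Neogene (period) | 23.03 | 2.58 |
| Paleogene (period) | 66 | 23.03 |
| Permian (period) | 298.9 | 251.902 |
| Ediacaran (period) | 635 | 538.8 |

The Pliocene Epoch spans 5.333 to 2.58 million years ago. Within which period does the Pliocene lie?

The Pliocene (5.333–2.58 Ma) lies entirely within 23.03–2.58 Ma, the Neogene Period.

Neogene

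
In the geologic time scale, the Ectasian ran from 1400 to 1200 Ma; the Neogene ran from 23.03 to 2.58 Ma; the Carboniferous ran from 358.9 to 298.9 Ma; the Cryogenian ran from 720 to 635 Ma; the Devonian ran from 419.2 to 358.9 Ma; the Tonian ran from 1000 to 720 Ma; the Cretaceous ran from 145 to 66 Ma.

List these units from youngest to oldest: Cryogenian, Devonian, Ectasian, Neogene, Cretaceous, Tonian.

The oldest of these is Ectasian (starts 1400 Ma) and the youngest is Neogene (ends 2.58 Ma).
In between, by decreasing start age: Tonian (1000), Cryogenian (720), Devonian (419.2), Cretaceous (145).
Listing youngest first means reversing that sequence.

Neogene, Cretaceous, Devonian, Cryogenian, Tonian, Ectasian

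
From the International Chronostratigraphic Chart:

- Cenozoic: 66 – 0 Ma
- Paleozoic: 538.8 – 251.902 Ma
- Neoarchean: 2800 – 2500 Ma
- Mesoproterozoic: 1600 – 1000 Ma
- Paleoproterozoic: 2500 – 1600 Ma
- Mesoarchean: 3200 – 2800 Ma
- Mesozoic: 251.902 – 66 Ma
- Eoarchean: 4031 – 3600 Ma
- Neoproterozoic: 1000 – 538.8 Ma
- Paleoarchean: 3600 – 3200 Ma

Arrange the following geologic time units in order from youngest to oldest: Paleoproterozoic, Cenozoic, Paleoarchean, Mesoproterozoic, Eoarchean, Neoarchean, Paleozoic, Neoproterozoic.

Cenozoic, Paleozoic, Neoproterozoic, Mesoproterozoic, Paleoproterozoic, Neoarchean, Paleoarchean, Eoarchean

The oldest of these is Eoarchean (starts 4031 Ma) and the youngest is Cenozoic (ends 0 Ma).
In between, by decreasing start age: Paleoarchean (3600), Neoarchean (2800), Paleoproterozoic (2500), Mesoproterozoic (1600), Neoproterozoic (1000), Paleozoic (538.8).
Listing youngest first means reversing that sequence.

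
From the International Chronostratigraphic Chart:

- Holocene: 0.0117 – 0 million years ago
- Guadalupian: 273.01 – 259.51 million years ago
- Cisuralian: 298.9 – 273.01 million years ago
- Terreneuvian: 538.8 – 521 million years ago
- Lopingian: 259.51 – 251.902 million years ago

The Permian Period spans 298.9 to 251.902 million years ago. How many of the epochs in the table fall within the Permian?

Epochs inside 298.9–251.902 Ma: Cisuralian, Guadalupian, Lopingian — 3 in total.

3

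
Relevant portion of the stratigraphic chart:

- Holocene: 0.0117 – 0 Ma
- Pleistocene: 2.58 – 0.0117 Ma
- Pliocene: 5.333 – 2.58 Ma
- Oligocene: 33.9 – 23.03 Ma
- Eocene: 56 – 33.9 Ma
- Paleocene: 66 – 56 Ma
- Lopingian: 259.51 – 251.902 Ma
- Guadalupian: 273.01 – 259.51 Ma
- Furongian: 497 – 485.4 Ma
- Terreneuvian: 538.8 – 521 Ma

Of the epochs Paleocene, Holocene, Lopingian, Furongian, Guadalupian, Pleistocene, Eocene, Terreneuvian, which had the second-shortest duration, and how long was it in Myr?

Pleistocene, 2.5683 million years

Start − end for each: Paleocene 66 − 56 = 10; Holocene 0.0117 − 0 = 0.0117; Lopingian 259.51 − 251.902 = 7.608; Furongian 497 − 485.4 = 11.6; Guadalupian 273.01 − 259.51 = 13.5; Pleistocene 2.58 − 0.0117 = 2.5683; Eocene 56 − 33.9 = 22.1; Terreneuvian 538.8 − 521 = 17.8.
Ranking these from shortest: Holocene < Pleistocene < Lopingian < Paleocene < Furongian < Guadalupian < Terreneuvian < Eocene.
Position 2 in that ranking is Pleistocene, which lasted 2.5683 Myr.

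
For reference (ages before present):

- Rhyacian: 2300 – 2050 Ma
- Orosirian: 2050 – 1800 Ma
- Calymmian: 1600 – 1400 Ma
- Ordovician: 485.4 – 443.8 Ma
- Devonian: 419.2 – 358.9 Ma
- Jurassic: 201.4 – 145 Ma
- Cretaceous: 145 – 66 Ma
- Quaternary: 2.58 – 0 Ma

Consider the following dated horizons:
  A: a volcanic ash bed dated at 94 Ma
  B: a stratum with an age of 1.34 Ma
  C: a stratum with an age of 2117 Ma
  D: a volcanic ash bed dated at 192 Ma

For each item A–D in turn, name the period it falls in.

A — Cretaceous; B — Quaternary; C — Rhyacian; D — Jurassic

A: 94 Ma lies in 145–66 Ma, so Cretaceous.
B: 1.34 Ma lies in 2.58–0 Ma, so Quaternary.
C: 2117 Ma lies in 2300–2050 Ma, so Rhyacian.
D: 192 Ma lies in 201.4–145 Ma, so Jurassic.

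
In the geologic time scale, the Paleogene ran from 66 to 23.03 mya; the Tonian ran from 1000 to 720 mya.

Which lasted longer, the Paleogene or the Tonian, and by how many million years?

Tonian, by 237.03 million years

Paleogene: 66 − 23.03 = 42.97 Myr.
Tonian: 1000 − 720 = 280 Myr.
Difference: 280 − 42.97 = 237.03 Myr, so the Tonian was longer.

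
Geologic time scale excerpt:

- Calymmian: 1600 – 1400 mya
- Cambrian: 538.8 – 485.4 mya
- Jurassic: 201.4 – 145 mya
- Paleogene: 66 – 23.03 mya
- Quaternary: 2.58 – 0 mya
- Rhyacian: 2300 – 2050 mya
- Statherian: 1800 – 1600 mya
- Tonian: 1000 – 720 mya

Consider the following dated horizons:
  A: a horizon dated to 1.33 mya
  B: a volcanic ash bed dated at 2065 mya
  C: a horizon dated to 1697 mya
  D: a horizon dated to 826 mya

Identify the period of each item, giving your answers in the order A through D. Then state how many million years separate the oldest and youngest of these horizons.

A: 1.33 Ma lies in 2.58–0 Ma, so Quaternary.
B: 2065 Ma lies in 2300–2050 Ma, so Rhyacian.
C: 1697 Ma lies in 1800–1600 Ma, so Statherian.
D: 826 Ma lies in 1000–720 Ma, so Tonian.
Oldest = 2065 Ma, youngest = 1.33 Ma → span 2063.67 Myr.

A — Quaternary; B — Rhyacian; C — Statherian; D — Tonian; span 2063.67 million years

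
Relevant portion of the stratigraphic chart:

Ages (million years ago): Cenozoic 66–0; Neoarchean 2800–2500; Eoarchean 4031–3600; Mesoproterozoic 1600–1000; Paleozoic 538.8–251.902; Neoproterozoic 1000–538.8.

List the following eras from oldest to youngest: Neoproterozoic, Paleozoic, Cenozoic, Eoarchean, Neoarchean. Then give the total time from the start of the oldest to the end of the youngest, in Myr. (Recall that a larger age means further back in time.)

Eoarchean → Neoarchean → Neoproterozoic → Paleozoic → Cenozoic; total span 4031 Myr

From the excerpt: Neoproterozoic 1000–538.8; Paleozoic 538.8–251.902; Cenozoic 66–0; Eoarchean 4031–3600; Neoarchean 2800–2500 (Ma).
Larger Ma is earlier, so the oldest is Eoarchean and the youngest is Cenozoic; oldest to youngest: Eoarchean, Neoarchean, Neoproterozoic, Paleozoic, Cenozoic.
Oldest start 4031 minus youngest end 0 gives 4031 Myr overall.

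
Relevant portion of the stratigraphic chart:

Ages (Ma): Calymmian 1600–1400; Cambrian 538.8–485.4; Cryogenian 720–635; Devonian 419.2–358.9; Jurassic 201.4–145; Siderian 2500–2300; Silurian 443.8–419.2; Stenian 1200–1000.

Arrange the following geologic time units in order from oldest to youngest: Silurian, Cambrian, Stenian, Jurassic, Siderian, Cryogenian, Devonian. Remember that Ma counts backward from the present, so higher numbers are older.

Siderian → Stenian → Cryogenian → Cambrian → Silurian → Devonian → Jurassic

Read off each span (Ma): Silurian 443.8–419.2; Cambrian 538.8–485.4; Stenian 1200–1000; Jurassic 201.4–145; Siderian 2500–2300; Cryogenian 720–635; Devonian 419.2–358.9.
Larger Ma is older, so oldest→youngest is Siderian, Stenian, Cryogenian, Cambrian, Silurian, Devonian, Jurassic.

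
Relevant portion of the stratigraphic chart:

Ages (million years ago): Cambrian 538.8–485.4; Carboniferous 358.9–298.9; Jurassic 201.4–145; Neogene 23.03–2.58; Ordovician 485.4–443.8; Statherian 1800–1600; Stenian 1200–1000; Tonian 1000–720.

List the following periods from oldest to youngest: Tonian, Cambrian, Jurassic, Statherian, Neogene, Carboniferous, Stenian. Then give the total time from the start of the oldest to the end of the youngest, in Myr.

Start ages (Ma): Statherian 1800, Stenian 1200, Tonian 1000, Cambrian 538.8, Carboniferous 358.9, Jurassic 201.4, Neogene 23.03.
Ordered oldest to youngest: Statherian, Stenian, Tonian, Cambrian, Carboniferous, Jurassic, Neogene.
Span = 1800 − 2.58 = 1797.42 Myr.

Statherian → Stenian → Tonian → Cambrian → Carboniferous → Jurassic → Neogene; total span 1797.42 Myr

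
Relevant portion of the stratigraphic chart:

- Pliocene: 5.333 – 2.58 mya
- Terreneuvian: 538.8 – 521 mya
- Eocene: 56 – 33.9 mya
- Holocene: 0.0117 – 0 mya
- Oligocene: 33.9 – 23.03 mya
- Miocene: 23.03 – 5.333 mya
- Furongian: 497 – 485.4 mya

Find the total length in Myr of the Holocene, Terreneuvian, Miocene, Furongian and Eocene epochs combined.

Each duration: Holocene = 0.0117; Terreneuvian = 17.8; Miocene = 17.697; Furongian = 11.6; Eocene = 22.1.
Sum: 0.0117 + 17.8 + 17.697 + 11.6 + 22.1 = 69.2087 Myr.

69.2087 million years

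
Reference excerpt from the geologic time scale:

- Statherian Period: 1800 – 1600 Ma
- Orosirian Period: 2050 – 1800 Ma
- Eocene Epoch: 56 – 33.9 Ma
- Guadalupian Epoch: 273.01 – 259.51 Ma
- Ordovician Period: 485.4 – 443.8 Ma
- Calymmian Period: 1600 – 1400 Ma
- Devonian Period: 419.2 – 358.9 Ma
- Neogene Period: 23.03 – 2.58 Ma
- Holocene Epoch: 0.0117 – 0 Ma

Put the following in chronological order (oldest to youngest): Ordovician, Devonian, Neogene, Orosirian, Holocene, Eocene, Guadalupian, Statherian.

Orosirian, then Statherian, then Ordovician, then Devonian, then Guadalupian, then Eocene, then Neogene, then Holocene

The oldest of these is Orosirian (starts 2050 Ma) and the youngest is Holocene (ends 0 Ma).
In between, by decreasing start age: Statherian (1800), Ordovician (485.4), Devonian (419.2), Guadalupian (273.01), Eocene (56), Neogene (23.03).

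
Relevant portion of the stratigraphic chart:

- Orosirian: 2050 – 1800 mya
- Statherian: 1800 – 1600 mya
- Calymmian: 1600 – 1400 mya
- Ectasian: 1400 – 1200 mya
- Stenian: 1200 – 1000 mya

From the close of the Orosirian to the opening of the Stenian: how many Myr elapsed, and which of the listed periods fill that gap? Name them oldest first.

End of Orosirian = 1800 Ma; start of Stenian = 1200 Ma.
Gap = 1800 − 1200 = 600 Myr.
Periods wholly inside 1800–1200 Ma: Statherian (1800–1600), Calymmian (1600–1400), Ectasian (1400–1200).

600 million years; Statherian, Calymmian, Ectasian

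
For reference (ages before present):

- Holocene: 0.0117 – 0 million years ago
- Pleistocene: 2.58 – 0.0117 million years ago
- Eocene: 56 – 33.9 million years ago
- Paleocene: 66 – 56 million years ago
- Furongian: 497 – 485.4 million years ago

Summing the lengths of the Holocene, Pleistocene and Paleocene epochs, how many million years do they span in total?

12.58 million years

Duration is start − end for each: (0.0117 − 0) + (2.58 − 0.0117) + (66 − 56).
That is 0.0117 + 2.5683 + 10, which totals 12.58 million years.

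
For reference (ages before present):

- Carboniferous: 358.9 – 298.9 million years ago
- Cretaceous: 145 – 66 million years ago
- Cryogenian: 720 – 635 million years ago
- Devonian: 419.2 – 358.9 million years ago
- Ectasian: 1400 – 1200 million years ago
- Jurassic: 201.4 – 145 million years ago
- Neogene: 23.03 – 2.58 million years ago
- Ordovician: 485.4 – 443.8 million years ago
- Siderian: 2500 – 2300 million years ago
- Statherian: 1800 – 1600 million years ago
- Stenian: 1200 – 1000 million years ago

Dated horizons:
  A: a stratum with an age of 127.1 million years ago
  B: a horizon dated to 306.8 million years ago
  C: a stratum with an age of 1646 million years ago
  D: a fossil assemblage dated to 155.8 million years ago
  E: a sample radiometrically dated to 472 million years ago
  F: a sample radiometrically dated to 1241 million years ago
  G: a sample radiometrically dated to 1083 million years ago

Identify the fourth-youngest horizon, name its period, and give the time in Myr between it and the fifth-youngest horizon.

E, in the Ordovician; 611 million years to G

Smaller Ma means younger, so youngest first: A 127.1 < D 155.8 < B 306.8 < E 472 < G 1083 < F 1241 < C 1646.
Counting 4 along gives E (472 Ma); the excerpt puts that inside the Ordovician, 485.4–443.8 Ma.
Next in line is G (1083 Ma), and 1083 − 472 = 611 Myr.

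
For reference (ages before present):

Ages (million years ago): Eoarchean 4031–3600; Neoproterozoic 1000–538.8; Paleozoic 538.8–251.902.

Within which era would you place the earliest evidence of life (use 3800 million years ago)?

Eoarchean

3800 Ma lies between 4031 and 3600 Ma, so it falls in the Eoarchean.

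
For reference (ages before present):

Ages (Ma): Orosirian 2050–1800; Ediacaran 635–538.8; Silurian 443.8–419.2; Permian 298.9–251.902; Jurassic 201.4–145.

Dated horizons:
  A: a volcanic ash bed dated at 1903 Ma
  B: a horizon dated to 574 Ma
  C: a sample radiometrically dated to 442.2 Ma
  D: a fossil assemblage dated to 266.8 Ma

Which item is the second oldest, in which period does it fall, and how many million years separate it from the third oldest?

B, in the Ediacaran; 131.8 million years to C

Larger Ma means older, so oldest first: A 1903 > B 574 > C 442.2 > D 266.8.
Counting 2 along gives B (574 Ma); the excerpt puts that inside the Ediacaran, 635–538.8 Ma.
Next in line is C (442.2 Ma), and 574 − 442.2 = 131.8 Myr.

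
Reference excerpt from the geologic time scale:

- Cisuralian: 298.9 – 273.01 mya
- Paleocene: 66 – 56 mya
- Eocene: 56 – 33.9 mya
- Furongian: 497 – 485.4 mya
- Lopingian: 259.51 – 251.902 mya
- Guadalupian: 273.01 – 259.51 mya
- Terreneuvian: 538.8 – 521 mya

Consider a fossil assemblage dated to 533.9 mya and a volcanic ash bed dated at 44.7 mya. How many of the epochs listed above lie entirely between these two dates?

5

533.9 Ma sits inside the Terreneuvian (538.8–521) and 44.7 Ma inside the Eocene (56–33.9); neither of those is wholly between the two dates.
The listed epochs lying completely between them are Furongian, Cisuralian, Guadalupian, Lopingian, Paleocene — 5 in all.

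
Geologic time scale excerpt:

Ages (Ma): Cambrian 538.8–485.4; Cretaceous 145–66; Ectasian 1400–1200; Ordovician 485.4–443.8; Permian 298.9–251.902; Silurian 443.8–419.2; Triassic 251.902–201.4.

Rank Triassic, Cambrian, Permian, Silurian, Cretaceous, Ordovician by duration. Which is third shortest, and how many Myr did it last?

Permian, 46.998 million years

Durations: Triassic 50.502; Cambrian 53.4; Permian 46.998; Silurian 24.6; Cretaceous 79; Ordovician 41.6 Myr.
Sorted shortest-first: Silurian (24.6), Ordovician (41.6), Permian (46.998), Triassic (50.502), Cambrian (53.4), Cretaceous (79).
The third shortest is Permian at 46.998 Myr.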